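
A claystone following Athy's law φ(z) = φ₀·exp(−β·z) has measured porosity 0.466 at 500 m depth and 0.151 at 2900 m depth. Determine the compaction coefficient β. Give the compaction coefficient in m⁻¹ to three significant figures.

Working in km (1 km = 1000 m; β in km⁻¹ = β in m⁻¹ × 1000):
Athy: φ(z) = φ₀ e^(−βz) ⇒ φ₁/φ₂ = e^{β(z₂−z₁)} ⇒ β = ln(φ₁/φ₂)/(z₂−z₁)
β = ln(0.466/0.151) / (2.9 − 0.5) = ln(3.086) / 2.4 = 1.1269 / 2.4 = 0.4695 km⁻¹

0.000470 m⁻¹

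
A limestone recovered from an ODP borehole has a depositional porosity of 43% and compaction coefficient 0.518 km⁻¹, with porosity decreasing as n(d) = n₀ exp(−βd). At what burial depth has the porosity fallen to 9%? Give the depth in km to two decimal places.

Invert Athy's law: d = ln(n₀/n) / β
d = ln(0.43/0.09) / 0.518 = ln(4.778) / 0.518 = 1.5640 / 0.518 = 3.019 km

3.02 km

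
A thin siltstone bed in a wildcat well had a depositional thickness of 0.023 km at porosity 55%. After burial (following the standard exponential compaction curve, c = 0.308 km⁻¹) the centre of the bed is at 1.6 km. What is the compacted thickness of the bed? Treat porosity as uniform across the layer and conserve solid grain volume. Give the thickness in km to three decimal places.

0.016 km

Porosity at 1.6 km: φ = 0.55·exp(−0.308×1.6) = 0.3360
Solid-volume conservation: h(1−φ) = h₀(1−φ₀) ⇒ h = h₀·(1−φ₀)/(1−φ)
h = 0.023 × (1 − 0.55)/(1 − 0.3360) = 0.023 × 0.6777 = 0.0156 km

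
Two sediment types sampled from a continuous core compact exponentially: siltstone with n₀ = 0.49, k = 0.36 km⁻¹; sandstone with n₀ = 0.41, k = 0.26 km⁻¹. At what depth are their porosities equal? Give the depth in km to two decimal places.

1.78 km

Set n₀ₐ e^(−kₐZ) = n₀ᵦ e^(−kᵦZ) ⇒ ln(n₀ₐ/n₀ᵦ) = (kₐ − kᵦ)·Z
Z = ln(0.49/0.41) / (0.36 − 0.26) = 0.1782 / 0.1 = 1.782 km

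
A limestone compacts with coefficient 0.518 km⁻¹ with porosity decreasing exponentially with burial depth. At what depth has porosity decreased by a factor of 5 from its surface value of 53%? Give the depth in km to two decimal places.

phi/phi₀ = 1/5 ⇒ exp(−β·d) = 1/5 ⇒ d = ln(5) / β
d = 1.6094 / 0.518 = 3.107 km

3.11 km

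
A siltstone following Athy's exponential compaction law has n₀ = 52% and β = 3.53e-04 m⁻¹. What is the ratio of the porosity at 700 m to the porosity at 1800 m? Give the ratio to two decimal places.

1.47

Working in km (1 km = 1000 m; β in km⁻¹ = β in m⁻¹ × 1000):
n(d₁)/n(d₂) = e^(−β·d₁)/e^(−β·d₂) = e^{β(d₂−d₁)}
= exp(0.353 × 1.1) = exp(0.3883) = 1.4745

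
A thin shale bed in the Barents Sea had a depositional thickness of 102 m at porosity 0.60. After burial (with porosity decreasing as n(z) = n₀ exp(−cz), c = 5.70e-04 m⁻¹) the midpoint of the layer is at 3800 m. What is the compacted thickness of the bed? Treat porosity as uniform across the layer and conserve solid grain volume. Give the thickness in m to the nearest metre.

Working in km (1 km = 1000 m; c in km⁻¹ = c in m⁻¹ × 1000):
Porosity at 3.8 km: n = 0.6·exp(−0.57×3.8) = 0.0688
Solid-volume conservation: h(1−n) = h₀(1−n₀) ⇒ h = h₀·(1−n₀)/(1−n)
h = 0.102 × (1 − 0.6)/(1 − 0.0688) = 0.102 × 0.4295 = 0.0438 km

44 m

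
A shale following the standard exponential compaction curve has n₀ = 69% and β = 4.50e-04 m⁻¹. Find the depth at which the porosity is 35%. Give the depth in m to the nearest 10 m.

Working in km (1 km = 1000 m; β in km⁻¹ = β in m⁻¹ × 1000):
Invert Athy's law: d = ln(n₀/n) / β
d = ln(0.69/0.35) / 0.45 = ln(1.971) / 0.45 = 0.6788 / 0.45 = 1.508 km

1510 m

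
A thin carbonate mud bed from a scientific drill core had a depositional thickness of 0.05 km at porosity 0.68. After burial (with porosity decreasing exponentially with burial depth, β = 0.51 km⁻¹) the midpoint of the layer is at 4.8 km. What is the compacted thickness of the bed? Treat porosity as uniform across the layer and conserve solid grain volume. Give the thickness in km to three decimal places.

0.017 km

Porosity at 4.8 km: n = 0.68·exp(−0.51×4.8) = 0.0588
Solid-volume conservation: h(1−n) = h₀(1−n₀) ⇒ h = h₀·(1−n₀)/(1−n)
h = 0.05 × (1 − 0.68)/(1 − 0.0588) = 0.05 × 0.3400 = 0.0170 km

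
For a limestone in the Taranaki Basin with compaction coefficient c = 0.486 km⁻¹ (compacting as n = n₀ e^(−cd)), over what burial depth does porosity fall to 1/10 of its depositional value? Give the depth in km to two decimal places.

4.74 km

n/n₀ = 1/10 ⇒ exp(−c·d) = 1/10 ⇒ d = ln(10) / c
d = 2.3026 / 0.486 = 4.738 km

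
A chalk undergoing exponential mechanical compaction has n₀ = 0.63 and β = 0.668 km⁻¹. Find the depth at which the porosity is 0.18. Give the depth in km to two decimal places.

Invert Athy's law: z = ln(n₀/n) / β
z = ln(0.63/0.18) / 0.668 = ln(3.5) / 0.668 = 1.2528 / 0.668 = 1.875 km

1.88 km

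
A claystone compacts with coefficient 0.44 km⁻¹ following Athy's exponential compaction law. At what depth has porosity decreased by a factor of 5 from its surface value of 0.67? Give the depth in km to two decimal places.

φ/φ₀ = 1/5 ⇒ exp(−β·Z) = 1/5 ⇒ Z = ln(5) / β
Z = 1.6094 / 0.44 = 3.658 km

3.66 km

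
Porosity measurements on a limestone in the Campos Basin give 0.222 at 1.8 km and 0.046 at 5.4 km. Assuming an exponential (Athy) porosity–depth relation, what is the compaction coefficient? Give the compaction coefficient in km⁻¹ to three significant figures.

0.437 km⁻¹

Athy: φ(d) = φ₀ e^(−βd) ⇒ φ₁/φ₂ = e^{β(d₂−d₁)} ⇒ β = ln(φ₁/φ₂)/(d₂−d₁)
β = ln(0.222/0.046) / (5.4 − 1.8) = ln(4.826) / 3.6 = 1.5740 / 3.6 = 0.4372 km⁻¹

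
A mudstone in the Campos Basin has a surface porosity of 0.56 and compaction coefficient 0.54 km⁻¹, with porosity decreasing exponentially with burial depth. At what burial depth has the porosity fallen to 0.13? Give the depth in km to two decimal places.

Invert Athy's law: z = ln(φ₀/φ) / β
z = ln(0.56/0.13) / 0.54 = ln(4.308) / 0.54 = 1.4604 / 0.54 = 2.704 km

2.70 km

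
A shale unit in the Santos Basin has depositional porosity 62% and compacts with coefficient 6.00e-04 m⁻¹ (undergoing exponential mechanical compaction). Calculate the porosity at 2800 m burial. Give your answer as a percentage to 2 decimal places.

Working in km (1 km = 1000 m; c in km⁻¹ = c in m⁻¹ × 1000):
n = n₀·exp(−c·z) = 0.62 × exp(−0.6 × 2.8) = 0.62 × exp(−1.68)
  = 0.62 × 0.1864 = 0.1156

11.56%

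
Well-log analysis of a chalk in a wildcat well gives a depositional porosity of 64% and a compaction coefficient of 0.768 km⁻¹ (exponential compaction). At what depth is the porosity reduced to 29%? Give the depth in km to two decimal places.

1.03 km

Invert Athy's law: d = ln(φ₀/φ) / k
d = ln(0.64/0.29) / 0.768 = ln(2.207) / 0.768 = 0.7916 / 0.768 = 1.031 km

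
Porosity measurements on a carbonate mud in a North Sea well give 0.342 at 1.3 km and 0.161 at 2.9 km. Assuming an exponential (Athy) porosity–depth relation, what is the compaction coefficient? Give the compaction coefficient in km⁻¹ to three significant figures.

0.471 km⁻¹

Athy: n(Z) = n₀ e^(−cZ) ⇒ n₁/n₂ = e^{c(Z₂−Z₁)} ⇒ c = ln(n₁/n₂)/(Z₂−Z₁)
c = ln(0.342/0.161) / (2.9 − 1.3) = ln(2.124) / 1.6 = 0.7534 / 1.6 = 0.4709 km⁻¹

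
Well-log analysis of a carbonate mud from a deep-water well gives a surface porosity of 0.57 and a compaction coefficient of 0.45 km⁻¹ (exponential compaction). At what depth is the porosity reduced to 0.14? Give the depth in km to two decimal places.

Invert Athy's law: z = ln(phi₀/phi) / k
z = ln(0.57/0.14) / 0.45 = ln(4.071) / 0.45 = 1.4040 / 0.45 = 3.120 km

3.12 km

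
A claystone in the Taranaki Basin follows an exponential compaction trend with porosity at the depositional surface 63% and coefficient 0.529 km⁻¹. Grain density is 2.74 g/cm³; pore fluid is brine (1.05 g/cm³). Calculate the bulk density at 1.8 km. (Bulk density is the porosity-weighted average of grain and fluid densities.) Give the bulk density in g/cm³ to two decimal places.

Porosity at depth: φ = 0.63·exp(−0.529×1.8) = 0.63×0.3859 = 0.2431
Bulk density: ρ_b = (1−φ)ρ_g + φ·ρ_f = 0.7569×2.74 + 0.2431×1.05
       = 2.074 + 0.255 = 2.329 g/cm³

2.33 g/cm³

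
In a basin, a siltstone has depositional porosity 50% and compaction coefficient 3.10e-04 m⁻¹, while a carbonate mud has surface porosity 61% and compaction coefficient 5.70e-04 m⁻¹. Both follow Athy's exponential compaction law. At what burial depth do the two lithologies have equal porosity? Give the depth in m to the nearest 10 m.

Working in km (1 km = 1000 m; k in km⁻¹ = k in m⁻¹ × 1000):
Set phi₀ₐ e^(−kₐz) = phi₀ᵦ e^(−kᵦz) ⇒ ln(phi₀ₐ/phi₀ᵦ) = (kₐ − kᵦ)·z
z = ln(0.5/0.61) / (0.31 − 0.57) = -0.1989 / -0.26 = 0.765 km

760 m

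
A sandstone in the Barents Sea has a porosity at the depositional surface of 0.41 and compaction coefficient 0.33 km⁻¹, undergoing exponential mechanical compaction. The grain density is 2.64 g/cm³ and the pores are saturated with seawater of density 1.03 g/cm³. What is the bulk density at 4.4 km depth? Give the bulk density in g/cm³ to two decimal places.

Porosity at depth: n = 0.41·exp(−0.33×4.4) = 0.41×0.2341 = 0.0960
Bulk density: ρ_b = (1−n)ρ_g + n·ρ_f = 0.9040×2.64 + 0.0960×1.03
       = 2.387 + 0.099 = 2.485 g/cm³

2.49 g/cm³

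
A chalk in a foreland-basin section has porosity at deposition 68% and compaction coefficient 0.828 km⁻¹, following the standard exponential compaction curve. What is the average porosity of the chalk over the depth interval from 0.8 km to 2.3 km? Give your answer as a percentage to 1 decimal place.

20.1%

⟨φ⟩ = (1/(Z₂−Z₁)) ∫ φ₀ e^(−βZ) dZ = φ₀·(e^(−β·Z₁) − e^(−β·Z₂)) / (β·(Z₂−Z₁))
e^(−0.828×0.8) = 0.5156; e^(−0.828×2.3) = 0.1489
⟨φ⟩ = 0.68 × (0.5156 − 0.1489) / (0.828 × 1.5) = 0.68 × 0.2952 = 0.2008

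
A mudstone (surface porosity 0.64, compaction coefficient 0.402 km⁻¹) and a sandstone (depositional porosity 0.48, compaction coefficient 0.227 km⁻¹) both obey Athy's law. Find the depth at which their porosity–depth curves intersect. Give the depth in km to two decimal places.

1.64 km

Set phi₀ₐ e^(−βₐZ) = phi₀ᵦ e^(−βᵦZ) ⇒ ln(phi₀ₐ/phi₀ᵦ) = (βₐ − βᵦ)·Z
Z = ln(0.64/0.48) / (0.402 − 0.227) = 0.2877 / 0.175 = 1.644 km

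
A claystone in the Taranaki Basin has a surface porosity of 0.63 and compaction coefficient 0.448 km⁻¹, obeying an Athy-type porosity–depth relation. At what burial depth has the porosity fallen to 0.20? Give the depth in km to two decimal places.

Invert Athy's law: d = ln(phi₀/phi) / k
d = ln(0.63/0.2) / 0.448 = ln(3.15) / 0.448 = 1.1474 / 0.448 = 2.561 km

2.56 km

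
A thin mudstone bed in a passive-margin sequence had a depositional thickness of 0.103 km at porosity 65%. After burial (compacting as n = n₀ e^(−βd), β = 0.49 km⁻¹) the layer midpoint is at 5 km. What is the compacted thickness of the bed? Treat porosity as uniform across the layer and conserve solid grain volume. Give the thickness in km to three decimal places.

0.038 km

Porosity at 5 km: n = 0.65·exp(−0.49×5) = 0.0561
Solid-volume conservation: h(1−n) = h₀(1−n₀) ⇒ h = h₀·(1−n₀)/(1−n)
h = 0.103 × (1 − 0.65)/(1 − 0.0561) = 0.103 × 0.3708 = 0.0382 km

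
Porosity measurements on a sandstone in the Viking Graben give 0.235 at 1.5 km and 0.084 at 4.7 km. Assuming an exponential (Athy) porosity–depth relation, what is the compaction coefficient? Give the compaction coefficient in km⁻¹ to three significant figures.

0.321 km⁻¹

Athy: phi(z) = phi₀ e^(−cz) ⇒ phi₁/phi₂ = e^{c(z₂−z₁)} ⇒ c = ln(phi₁/phi₂)/(z₂−z₁)
c = ln(0.235/0.084) / (4.7 − 1.5) = ln(2.798) / 3.2 = 1.0288 / 3.2 = 0.3215 km⁻¹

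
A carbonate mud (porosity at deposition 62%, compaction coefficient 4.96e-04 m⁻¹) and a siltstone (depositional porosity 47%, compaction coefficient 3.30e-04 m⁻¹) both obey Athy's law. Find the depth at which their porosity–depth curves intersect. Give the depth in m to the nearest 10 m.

1670 m

Working in km (1 km = 1000 m; c in km⁻¹ = c in m⁻¹ × 1000):
Set phi₀ₐ e^(−cₐz) = phi₀ᵦ e^(−cᵦz) ⇒ ln(phi₀ₐ/phi₀ᵦ) = (cₐ − cᵦ)·z
z = ln(0.62/0.47) / (0.496 − 0.33) = 0.2770 / 0.166 = 1.669 km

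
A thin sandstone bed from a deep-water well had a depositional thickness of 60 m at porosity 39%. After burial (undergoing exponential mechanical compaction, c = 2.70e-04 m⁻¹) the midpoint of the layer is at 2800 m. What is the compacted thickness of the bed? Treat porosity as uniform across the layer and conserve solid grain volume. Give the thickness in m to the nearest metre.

Working in km (1 km = 1000 m; c in km⁻¹ = c in m⁻¹ × 1000):
Porosity at 2.8 km: φ = 0.39·exp(−0.27×2.8) = 0.1831
Solid-volume conservation: h(1−φ) = h₀(1−φ₀) ⇒ h = h₀·(1−φ₀)/(1−φ)
h = 0.06 × (1 − 0.39)/(1 − 0.1831) = 0.06 × 0.7467 = 0.0448 km

45 m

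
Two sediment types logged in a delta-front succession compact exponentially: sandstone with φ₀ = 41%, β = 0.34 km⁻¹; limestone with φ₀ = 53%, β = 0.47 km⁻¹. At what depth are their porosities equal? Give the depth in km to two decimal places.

1.97 km

Set φ₀ₐ e^(−βₐd) = φ₀ᵦ e^(−βᵦd) ⇒ ln(φ₀ₐ/φ₀ᵦ) = (βₐ − βᵦ)·d
d = ln(0.41/0.53) / (0.34 − 0.47) = -0.2567 / -0.13 = 1.975 km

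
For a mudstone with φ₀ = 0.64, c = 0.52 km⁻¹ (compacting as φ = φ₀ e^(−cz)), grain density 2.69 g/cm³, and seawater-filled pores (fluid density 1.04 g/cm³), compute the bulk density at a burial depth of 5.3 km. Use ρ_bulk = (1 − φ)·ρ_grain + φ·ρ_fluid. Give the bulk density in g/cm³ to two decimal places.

Porosity at depth: φ = 0.64·exp(−0.52×5.3) = 0.64×0.0635 = 0.0407
Bulk density: ρ_b = (1−φ)ρ_g + φ·ρ_f = 0.9593×2.69 + 0.0407×1.04
       = 2.581 + 0.042 = 2.623 g/cm³

2.62 g/cm³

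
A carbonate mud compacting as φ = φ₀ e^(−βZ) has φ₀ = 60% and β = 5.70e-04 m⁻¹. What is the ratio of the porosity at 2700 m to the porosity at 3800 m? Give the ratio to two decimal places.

Working in km (1 km = 1000 m; β in km⁻¹ = β in m⁻¹ × 1000):
φ(Z₁)/φ(Z₂) = e^(−β·Z₁)/e^(−β·Z₂) = e^{β(Z₂−Z₁)}
= exp(0.57 × 1.1) = exp(0.627) = 1.8720

1.87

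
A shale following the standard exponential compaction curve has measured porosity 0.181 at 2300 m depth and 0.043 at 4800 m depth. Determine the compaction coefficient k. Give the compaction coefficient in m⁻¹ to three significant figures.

Working in km (1 km = 1000 m; k in km⁻¹ = k in m⁻¹ × 1000):
Athy: n(d) = n₀ e^(−kd) ⇒ n₁/n₂ = e^{k(d₂−d₁)} ⇒ k = ln(n₁/n₂)/(d₂−d₁)
k = ln(0.181/0.043) / (4.8 − 2.3) = ln(4.209) / 2.5 = 1.4373 / 2.5 = 0.5749 km⁻¹

0.000575 m⁻¹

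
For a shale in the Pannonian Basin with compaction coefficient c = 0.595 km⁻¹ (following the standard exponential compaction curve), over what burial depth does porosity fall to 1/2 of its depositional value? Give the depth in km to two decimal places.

1.16 km

phi/phi₀ = 1/2 ⇒ exp(−c·z) = 1/2 ⇒ z = ln(2) / c
z = 0.6931 / 0.595 = 1.165 km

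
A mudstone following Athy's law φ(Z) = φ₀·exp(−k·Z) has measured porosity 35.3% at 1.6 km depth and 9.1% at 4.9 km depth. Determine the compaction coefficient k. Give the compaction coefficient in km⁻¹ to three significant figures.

0.411 km⁻¹

Athy: φ(Z) = φ₀ e^(−kZ) ⇒ φ₁/φ₂ = e^{k(Z₂−Z₁)} ⇒ k = ln(φ₁/φ₂)/(Z₂−Z₁)
k = ln(0.353/0.091) / (4.9 − 1.6) = ln(3.879) / 3.3 = 1.3556 / 3.3 = 0.4108 km⁻¹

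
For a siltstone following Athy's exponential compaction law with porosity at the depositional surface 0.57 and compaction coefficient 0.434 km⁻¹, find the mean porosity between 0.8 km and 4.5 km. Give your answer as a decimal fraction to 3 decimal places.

0.200

⟨n⟩ = (1/(Z₂−Z₁)) ∫ n₀ e^(−βZ) dZ = n₀·(e^(−β·Z₁) − e^(−β·Z₂)) / (β·(Z₂−Z₁))
e^(−0.434×0.8) = 0.7067; e^(−0.434×4.5) = 0.1418
⟨n⟩ = 0.57 × (0.7067 − 0.1418) / (0.434 × 3.7) = 0.57 × 0.3517 = 0.2005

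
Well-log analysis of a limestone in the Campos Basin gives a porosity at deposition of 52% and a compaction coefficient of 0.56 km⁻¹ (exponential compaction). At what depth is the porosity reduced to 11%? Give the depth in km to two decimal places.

Invert Athy's law: Z = ln(n₀/n) / β
Z = ln(0.52/0.11) / 0.56 = ln(4.727) / 0.56 = 1.5533 / 0.56 = 2.774 km

2.77 km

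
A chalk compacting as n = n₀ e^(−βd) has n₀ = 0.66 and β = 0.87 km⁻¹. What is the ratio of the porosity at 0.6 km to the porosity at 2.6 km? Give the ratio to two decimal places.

n(d₁)/n(d₂) = e^(−β·d₁)/e^(−β·d₂) = e^{β(d₂−d₁)}
= exp(0.87 × 2) = exp(1.74) = 5.6973

5.70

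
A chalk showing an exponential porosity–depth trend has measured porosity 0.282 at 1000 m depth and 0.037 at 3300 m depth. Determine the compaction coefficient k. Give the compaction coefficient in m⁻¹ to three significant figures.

0.000883 m⁻¹

Working in km (1 km = 1000 m; k in km⁻¹ = k in m⁻¹ × 1000):
Athy: φ(d) = φ₀ e^(−kd) ⇒ φ₁/φ₂ = e^{k(d₂−d₁)} ⇒ k = ln(φ₁/φ₂)/(d₂−d₁)
k = ln(0.282/0.037) / (3.3 − 1) = ln(7.622) / 2.3 = 2.0310 / 2.3 = 0.883 km⁻¹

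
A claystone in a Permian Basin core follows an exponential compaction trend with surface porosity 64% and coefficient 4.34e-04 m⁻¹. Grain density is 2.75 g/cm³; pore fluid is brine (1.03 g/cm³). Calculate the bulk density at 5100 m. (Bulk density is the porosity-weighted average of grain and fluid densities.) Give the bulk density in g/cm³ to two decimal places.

2.63 g/cm³

Working in km (1 km = 1000 m; β in km⁻¹ = β in m⁻¹ × 1000):
Porosity at depth: n = 0.64·exp(−0.434×5.1) = 0.64×0.1093 = 0.0700
Bulk density: ρ_b = (1−n)ρ_g + n·ρ_f = 0.9300×2.75 + 0.0700×1.03
       = 2.558 + 0.072 = 2.630 g/cm³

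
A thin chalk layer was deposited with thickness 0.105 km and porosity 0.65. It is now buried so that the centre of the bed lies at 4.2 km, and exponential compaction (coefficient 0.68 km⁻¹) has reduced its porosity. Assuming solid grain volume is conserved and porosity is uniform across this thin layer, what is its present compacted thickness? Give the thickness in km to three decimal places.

0.038 km

Porosity at 4.2 km: φ = 0.65·exp(−0.68×4.2) = 0.0374
Solid-volume conservation: h(1−φ) = h₀(1−φ₀) ⇒ h = h₀·(1−φ₀)/(1−φ)
h = 0.105 × (1 − 0.65)/(1 − 0.0374) = 0.105 × 0.3636 = 0.0382 km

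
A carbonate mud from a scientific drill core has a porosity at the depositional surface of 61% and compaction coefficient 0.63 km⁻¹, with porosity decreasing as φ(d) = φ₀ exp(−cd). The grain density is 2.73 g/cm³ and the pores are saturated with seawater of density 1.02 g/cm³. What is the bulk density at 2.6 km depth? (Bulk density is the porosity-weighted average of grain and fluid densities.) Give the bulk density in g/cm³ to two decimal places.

Porosity at depth: φ = 0.61·exp(−0.63×2.6) = 0.61×0.1944 = 0.1186
Bulk density: ρ_b = (1−φ)ρ_g + φ·ρ_f = 0.8814×2.73 + 0.1186×1.02
       = 2.406 + 0.121 = 2.527 g/cm³

2.53 g/cm³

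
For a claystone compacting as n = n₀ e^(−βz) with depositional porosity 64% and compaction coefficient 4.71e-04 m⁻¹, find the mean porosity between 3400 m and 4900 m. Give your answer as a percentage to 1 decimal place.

Working in km (1 km = 1000 m; β in km⁻¹ = β in m⁻¹ × 1000):
⟨n⟩ = (1/(z₂−z₁)) ∫ n₀ e^(−βz) dz = n₀·(e^(−β·z₁) − e^(−β·z₂)) / (β·(z₂−z₁))
e^(−0.471×3.4) = 0.2016; e^(−0.471×4.9) = 0.0995
⟨n⟩ = 0.64 × (0.2016 − 0.0995) / (0.471 × 1.5) = 0.64 × 0.1446 = 0.0925

9.3%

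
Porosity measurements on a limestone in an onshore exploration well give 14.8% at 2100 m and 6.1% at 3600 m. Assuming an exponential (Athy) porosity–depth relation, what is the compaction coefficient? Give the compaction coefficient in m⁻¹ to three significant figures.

0.000591 m⁻¹

Working in km (1 km = 1000 m; c in km⁻¹ = c in m⁻¹ × 1000):
Athy: phi(z) = phi₀ e^(−cz) ⇒ phi₁/phi₂ = e^{c(z₂−z₁)} ⇒ c = ln(phi₁/phi₂)/(z₂−z₁)
c = ln(0.148/0.061) / (3.6 − 2.1) = ln(2.426) / 1.5 = 0.8863 / 1.5 = 0.5909 km⁻¹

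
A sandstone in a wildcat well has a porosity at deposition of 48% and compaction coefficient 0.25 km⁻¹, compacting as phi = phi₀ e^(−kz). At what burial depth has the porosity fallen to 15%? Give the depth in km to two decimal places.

Invert Athy's law: z = ln(phi₀/phi) / k
z = ln(0.48/0.15) / 0.25 = ln(3.2) / 0.25 = 1.1632 / 0.25 = 4.653 km

4.65 km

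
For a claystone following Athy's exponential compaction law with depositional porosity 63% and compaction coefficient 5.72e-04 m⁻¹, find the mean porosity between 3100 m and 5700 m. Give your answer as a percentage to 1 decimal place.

5.6%

Working in km (1 km = 1000 m; c in km⁻¹ = c in m⁻¹ × 1000):
⟨φ⟩ = (1/(z₂−z₁)) ∫ φ₀ e^(−cz) dz = φ₀·(e^(−c·z₁) − e^(−c·z₂)) / (c·(z₂−z₁))
e^(−0.572×3.1) = 0.1698; e^(−0.572×5.7) = 0.0384
⟨φ⟩ = 0.63 × (0.1698 − 0.0384) / (0.572 × 2.6) = 0.63 × 0.0884 = 0.0557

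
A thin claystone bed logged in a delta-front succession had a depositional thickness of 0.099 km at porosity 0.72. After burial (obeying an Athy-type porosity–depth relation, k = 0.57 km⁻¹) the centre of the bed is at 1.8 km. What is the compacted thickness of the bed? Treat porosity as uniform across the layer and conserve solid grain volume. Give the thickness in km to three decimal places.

0.037 km

Porosity at 1.8 km: n = 0.72·exp(−0.57×1.8) = 0.2581
Solid-volume conservation: h(1−n) = h₀(1−n₀) ⇒ h = h₀·(1−n₀)/(1−n)
h = 0.099 × (1 − 0.72)/(1 − 0.2581) = 0.099 × 0.3774 = 0.0374 km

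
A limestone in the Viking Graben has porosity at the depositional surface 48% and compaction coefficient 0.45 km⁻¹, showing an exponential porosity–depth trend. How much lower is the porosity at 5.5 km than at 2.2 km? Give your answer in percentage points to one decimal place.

phi(2.2) = 0.48·e^(−0.45×2.2) = 0.1784
phi(5.5) = 0.48·e^(−0.45×5.5) = 0.0404
Δphi = 0.1784 − 0.0404 = 0.1380

13.8 percentage points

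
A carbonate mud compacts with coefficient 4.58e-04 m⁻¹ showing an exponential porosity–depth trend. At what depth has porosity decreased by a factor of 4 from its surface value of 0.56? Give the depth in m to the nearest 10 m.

Working in km (1 km = 1000 m; c in km⁻¹ = c in m⁻¹ × 1000):
φ/φ₀ = 1/4 ⇒ exp(−c·z) = 1/4 ⇒ z = ln(4) / c
z = 1.3863 / 0.458 = 3.027 km

3030 m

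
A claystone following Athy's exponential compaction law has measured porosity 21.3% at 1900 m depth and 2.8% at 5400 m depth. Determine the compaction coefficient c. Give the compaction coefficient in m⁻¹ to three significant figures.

0.000580 m⁻¹

Working in km (1 km = 1000 m; c in km⁻¹ = c in m⁻¹ × 1000):
Athy: φ(Z) = φ₀ e^(−cZ) ⇒ φ₁/φ₂ = e^{c(Z₂−Z₁)} ⇒ c = ln(φ₁/φ₂)/(Z₂−Z₁)
c = ln(0.213/0.028) / (5.4 − 1.9) = ln(7.607) / 3.5 = 2.0291 / 3.5 = 0.5797 km⁻¹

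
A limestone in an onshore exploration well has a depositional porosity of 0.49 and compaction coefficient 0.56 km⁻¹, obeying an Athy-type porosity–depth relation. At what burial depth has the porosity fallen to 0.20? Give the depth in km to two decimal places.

Invert Athy's law: z = ln(n₀/n) / β
z = ln(0.49/0.2) / 0.56 = ln(2.45) / 0.56 = 0.8961 / 0.56 = 1.600 km

1.60 km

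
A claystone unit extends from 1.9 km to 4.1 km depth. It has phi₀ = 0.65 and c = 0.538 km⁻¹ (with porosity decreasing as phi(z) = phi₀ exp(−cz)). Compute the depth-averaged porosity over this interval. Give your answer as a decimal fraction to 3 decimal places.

0.137

⟨phi⟩ = (1/(z₂−z₁)) ∫ phi₀ e^(−cz) dz = phi₀·(e^(−c·z₁) − e^(−c·z₂)) / (c·(z₂−z₁))
e^(−0.538×1.9) = 0.3598; e^(−0.538×4.1) = 0.1102
⟨phi⟩ = 0.65 × (0.3598 − 0.1102) / (0.538 × 2.2) = 0.65 × 0.2109 = 0.1371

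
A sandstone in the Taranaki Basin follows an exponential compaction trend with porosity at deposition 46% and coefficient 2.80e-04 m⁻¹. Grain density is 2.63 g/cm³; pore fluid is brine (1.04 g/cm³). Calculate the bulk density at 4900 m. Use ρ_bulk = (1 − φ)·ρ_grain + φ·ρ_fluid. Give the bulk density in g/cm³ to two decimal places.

Working in km (1 km = 1000 m; c in km⁻¹ = c in m⁻¹ × 1000):
Porosity at depth: n = 0.46·exp(−0.28×4.9) = 0.46×0.2536 = 0.1167
Bulk density: ρ_b = (1−n)ρ_g + n·ρ_f = 0.8833×2.63 + 0.1167×1.04
       = 2.323 + 0.121 = 2.445 g/cm³

2.44 g/cm³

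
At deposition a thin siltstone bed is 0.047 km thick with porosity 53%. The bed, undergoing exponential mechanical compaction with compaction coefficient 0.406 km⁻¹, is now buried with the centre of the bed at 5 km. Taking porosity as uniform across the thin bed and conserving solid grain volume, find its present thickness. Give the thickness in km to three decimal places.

0.024 km

Porosity at 5 km: n = 0.53·exp(−0.406×5) = 0.0696
Solid-volume conservation: h(1−n) = h₀(1−n₀) ⇒ h = h₀·(1−n₀)/(1−n)
h = 0.047 × (1 − 0.53)/(1 − 0.0696) = 0.047 × 0.5052 = 0.0237 km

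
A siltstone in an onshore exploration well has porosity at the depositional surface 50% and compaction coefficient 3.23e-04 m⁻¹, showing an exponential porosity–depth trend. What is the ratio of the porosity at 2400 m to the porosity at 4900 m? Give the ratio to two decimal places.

Working in km (1 km = 1000 m; β in km⁻¹ = β in m⁻¹ × 1000):
φ(z₁)/φ(z₂) = e^(−β·z₁)/e^(−β·z₂) = e^{β(z₂−z₁)}
= exp(0.323 × 2.5) = exp(0.8075) = 2.2423

2.24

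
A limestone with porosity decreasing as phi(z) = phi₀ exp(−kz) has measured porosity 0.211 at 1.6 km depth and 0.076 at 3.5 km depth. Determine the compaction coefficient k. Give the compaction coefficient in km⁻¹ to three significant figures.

Athy: phi(z) = phi₀ e^(−kz) ⇒ phi₁/phi₂ = e^{k(z₂−z₁)} ⇒ k = ln(phi₁/phi₂)/(z₂−z₁)
k = ln(0.211/0.076) / (3.5 − 1.6) = ln(2.776) / 1.9 = 1.0211 / 1.9 = 0.5374 km⁻¹

0.537 km⁻¹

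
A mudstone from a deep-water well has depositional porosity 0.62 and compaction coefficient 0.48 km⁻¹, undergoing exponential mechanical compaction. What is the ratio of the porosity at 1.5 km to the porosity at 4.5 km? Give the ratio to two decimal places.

φ(Z₁)/φ(Z₂) = e^(−c·Z₁)/e^(−c·Z₂) = e^{c(Z₂−Z₁)}
= exp(0.48 × 3) = exp(1.44) = 4.2207

4.22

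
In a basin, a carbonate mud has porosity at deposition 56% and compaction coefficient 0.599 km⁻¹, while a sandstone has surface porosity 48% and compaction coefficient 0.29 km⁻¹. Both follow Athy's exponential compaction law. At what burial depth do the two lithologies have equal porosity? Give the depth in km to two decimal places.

0.50 km

Set n₀ₐ e^(−kₐz) = n₀ᵦ e^(−kᵦz) ⇒ ln(n₀ₐ/n₀ᵦ) = (kₐ − kᵦ)·z
z = ln(0.56/0.48) / (0.599 − 0.29) = 0.1542 / 0.309 = 0.499 km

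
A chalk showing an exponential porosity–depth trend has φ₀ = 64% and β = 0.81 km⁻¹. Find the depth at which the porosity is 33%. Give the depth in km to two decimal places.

0.82 km

Invert Athy's law: Z = ln(φ₀/φ) / β
Z = ln(0.64/0.33) / 0.81 = ln(1.939) / 0.81 = 0.6624 / 0.81 = 0.818 km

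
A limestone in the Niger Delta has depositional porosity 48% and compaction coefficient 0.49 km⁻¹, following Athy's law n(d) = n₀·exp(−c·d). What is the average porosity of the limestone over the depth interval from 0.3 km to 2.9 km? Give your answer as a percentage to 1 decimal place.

⟨n⟩ = (1/(d₂−d₁)) ∫ n₀ e^(−cd) dd = n₀·(e^(−c·d₁) − e^(−c·d₂)) / (c·(d₂−d₁))
e^(−0.49×0.3) = 0.8633; e^(−0.49×2.9) = 0.2415
⟨n⟩ = 0.48 × (0.8633 − 0.2415) / (0.49 × 2.6) = 0.48 × 0.4881 = 0.2343

23.4%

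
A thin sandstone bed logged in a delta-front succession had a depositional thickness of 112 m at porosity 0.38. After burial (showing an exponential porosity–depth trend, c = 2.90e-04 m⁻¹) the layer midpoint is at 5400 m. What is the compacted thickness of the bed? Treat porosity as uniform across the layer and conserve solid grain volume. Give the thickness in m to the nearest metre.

Working in km (1 km = 1000 m; c in km⁻¹ = c in m⁻¹ × 1000):
Porosity at 5.4 km: n = 0.38·exp(−0.29×5.4) = 0.0794
Solid-volume conservation: h(1−n) = h₀(1−n₀) ⇒ h = h₀·(1−n₀)/(1−n)
h = 0.112 × (1 − 0.38)/(1 − 0.0794) = 0.112 × 0.6735 = 0.0754 km

75 m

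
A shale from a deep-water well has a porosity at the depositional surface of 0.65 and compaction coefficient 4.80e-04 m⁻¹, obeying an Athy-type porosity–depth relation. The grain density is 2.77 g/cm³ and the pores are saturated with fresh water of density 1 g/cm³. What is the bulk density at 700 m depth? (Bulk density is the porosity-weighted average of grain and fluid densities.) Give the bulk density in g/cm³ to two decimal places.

1.95 g/cm³

Working in km (1 km = 1000 m; c in km⁻¹ = c in m⁻¹ × 1000):
Porosity at depth: phi = 0.65·exp(−0.48×0.7) = 0.65×0.7146 = 0.4645
Bulk density: ρ_b = (1−phi)ρ_g + phi·ρ_f = 0.5355×2.77 + 0.4645×1
       = 1.483 + 0.465 = 1.948 g/cm³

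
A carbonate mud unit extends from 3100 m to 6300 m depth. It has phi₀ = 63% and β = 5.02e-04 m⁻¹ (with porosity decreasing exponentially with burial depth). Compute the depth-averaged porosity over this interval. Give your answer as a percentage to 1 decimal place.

Working in km (1 km = 1000 m; β in km⁻¹ = β in m⁻¹ × 1000):
⟨phi⟩ = (1/(Z₂−Z₁)) ∫ phi₀ e^(−βZ) dZ = phi₀·(e^(−β·Z₁) − e^(−β·Z₂)) / (β·(Z₂−Z₁))
e^(−0.502×3.1) = 0.2109; e^(−0.502×6.3) = 0.0423
⟨phi⟩ = 0.63 × (0.2109 − 0.0423) / (0.502 × 3.2) = 0.63 × 0.1050 = 0.0661

6.6%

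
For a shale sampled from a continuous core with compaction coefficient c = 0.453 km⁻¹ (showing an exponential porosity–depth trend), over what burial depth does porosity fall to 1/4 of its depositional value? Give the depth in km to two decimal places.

phi/phi₀ = 1/4 ⇒ exp(−c·d) = 1/4 ⇒ d = ln(4) / c
d = 1.3863 / 0.453 = 3.060 km

3.06 km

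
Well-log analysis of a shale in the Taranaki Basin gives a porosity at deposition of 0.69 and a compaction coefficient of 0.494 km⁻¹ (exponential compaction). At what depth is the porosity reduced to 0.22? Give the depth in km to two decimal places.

Invert Athy's law: z = ln(φ₀/φ) / β
z = ln(0.69/0.22) / 0.494 = ln(3.136) / 0.494 = 1.1431 / 0.494 = 2.314 km

2.31 km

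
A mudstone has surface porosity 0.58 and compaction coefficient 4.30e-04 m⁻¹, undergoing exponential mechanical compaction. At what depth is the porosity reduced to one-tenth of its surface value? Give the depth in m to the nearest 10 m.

Working in km (1 km = 1000 m; c in km⁻¹ = c in m⁻¹ × 1000):
phi/phi₀ = 1/10 ⇒ exp(−c·z) = 1/10 ⇒ z = ln(10) / c
z = 2.3026 / 0.43 = 5.355 km

5350 m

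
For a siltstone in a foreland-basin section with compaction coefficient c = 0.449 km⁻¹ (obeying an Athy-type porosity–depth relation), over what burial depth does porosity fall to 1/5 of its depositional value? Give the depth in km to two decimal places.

phi/phi₀ = 1/5 ⇒ exp(−c·Z) = 1/5 ⇒ Z = ln(5) / c
Z = 1.6094 / 0.449 = 3.584 km

3.58 km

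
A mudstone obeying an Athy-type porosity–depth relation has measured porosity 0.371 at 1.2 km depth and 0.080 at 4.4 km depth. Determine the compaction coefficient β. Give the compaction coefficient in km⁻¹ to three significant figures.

Athy: phi(d) = phi₀ e^(−βd) ⇒ phi₁/phi₂ = e^{β(d₂−d₁)} ⇒ β = ln(phi₁/phi₂)/(d₂−d₁)
β = ln(0.371/0.08) / (4.4 − 1.2) = ln(4.638) / 3.2 = 1.5342 / 3.2 = 0.4794 km⁻¹

0.479 km⁻¹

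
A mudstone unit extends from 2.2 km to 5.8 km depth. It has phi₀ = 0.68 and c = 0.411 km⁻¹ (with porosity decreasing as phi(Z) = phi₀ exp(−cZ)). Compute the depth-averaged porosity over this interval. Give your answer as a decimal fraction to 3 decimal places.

0.144

⟨phi⟩ = (1/(Z₂−Z₁)) ∫ phi₀ e^(−cZ) dZ = phi₀·(e^(−c·Z₁) − e^(−c·Z₂)) / (c·(Z₂−Z₁))
e^(−0.411×2.2) = 0.4049; e^(−0.411×5.8) = 0.0922
⟨phi⟩ = 0.68 × (0.4049 − 0.0922) / (0.411 × 3.6) = 0.68 × 0.2113 = 0.1437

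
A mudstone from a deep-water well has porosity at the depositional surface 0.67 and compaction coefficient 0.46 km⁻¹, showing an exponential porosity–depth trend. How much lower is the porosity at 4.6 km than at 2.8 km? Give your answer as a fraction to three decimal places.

0.104

φ(2.8) = 0.67·e^(−0.46×2.8) = 0.1848
φ(4.6) = 0.67·e^(−0.46×4.6) = 0.0807
Δφ = 0.1848 − 0.0807 = 0.1041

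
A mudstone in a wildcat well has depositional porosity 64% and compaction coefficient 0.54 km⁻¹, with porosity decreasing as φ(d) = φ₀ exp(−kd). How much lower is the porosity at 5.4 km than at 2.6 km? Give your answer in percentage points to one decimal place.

12.3 percentage points

φ(2.6) = 0.64·e^(−0.54×2.6) = 0.1572
φ(5.4) = 0.64·e^(−0.54×5.4) = 0.0347
Δφ = 0.1572 − 0.0347 = 0.1225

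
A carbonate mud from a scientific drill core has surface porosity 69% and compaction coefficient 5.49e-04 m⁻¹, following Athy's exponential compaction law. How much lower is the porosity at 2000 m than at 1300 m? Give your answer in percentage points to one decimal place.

10.8 percentage points

Working in km (1 km = 1000 m; k in km⁻¹ = k in m⁻¹ × 1000):
φ(1.3) = 0.69·e^(−0.549×1.3) = 0.3380
φ(2) = 0.69·e^(−0.549×2) = 0.2301
Δφ = 0.3380 − 0.2301 = 0.1078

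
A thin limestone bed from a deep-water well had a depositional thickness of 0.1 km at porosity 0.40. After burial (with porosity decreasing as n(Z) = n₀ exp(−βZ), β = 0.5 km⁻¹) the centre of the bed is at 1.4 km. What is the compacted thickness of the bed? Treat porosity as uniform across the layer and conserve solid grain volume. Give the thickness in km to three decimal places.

Porosity at 1.4 km: n = 0.4·exp(−0.5×1.4) = 0.1986
Solid-volume conservation: h(1−n) = h₀(1−n₀) ⇒ h = h₀·(1−n₀)/(1−n)
h = 0.1 × (1 − 0.4)/(1 − 0.1986) = 0.1 × 0.7487 = 0.0749 km

0.075 km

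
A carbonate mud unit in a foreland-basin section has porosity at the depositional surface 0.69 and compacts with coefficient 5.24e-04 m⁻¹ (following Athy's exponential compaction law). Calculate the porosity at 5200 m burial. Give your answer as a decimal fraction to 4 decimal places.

0.0452

Working in km (1 km = 1000 m; β in km⁻¹ = β in m⁻¹ × 1000):
phi = phi₀·exp(−β·z) = 0.69 × exp(−0.524 × 5.2) = 0.69 × exp(−2.725)
  = 0.69 × 0.0656 = 0.0452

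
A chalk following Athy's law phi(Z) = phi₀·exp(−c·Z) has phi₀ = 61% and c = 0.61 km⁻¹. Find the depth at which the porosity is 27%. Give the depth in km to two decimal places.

1.34 km

Invert Athy's law: Z = ln(phi₀/phi) / c
Z = ln(0.61/0.27) / 0.61 = ln(2.259) / 0.61 = 0.8150 / 0.61 = 1.336 km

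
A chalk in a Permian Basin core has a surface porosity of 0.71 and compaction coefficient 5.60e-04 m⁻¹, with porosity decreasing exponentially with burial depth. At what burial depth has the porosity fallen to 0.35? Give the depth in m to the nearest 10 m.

1260 m

Working in km (1 km = 1000 m; c in km⁻¹ = c in m⁻¹ × 1000):
Invert Athy's law: z = ln(φ₀/φ) / c
z = ln(0.71/0.35) / 0.56 = ln(2.029) / 0.56 = 0.7073 / 0.56 = 1.263 km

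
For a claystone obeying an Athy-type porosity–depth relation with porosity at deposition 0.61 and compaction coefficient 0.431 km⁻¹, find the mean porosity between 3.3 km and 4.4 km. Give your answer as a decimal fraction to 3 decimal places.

0.117

⟨phi⟩ = (1/(z₂−z₁)) ∫ phi₀ e^(−cz) dz = phi₀·(e^(−c·z₁) − e^(−c·z₂)) / (c·(z₂−z₁))
e^(−0.431×3.3) = 0.2412; e^(−0.431×4.4) = 0.1501
⟨phi⟩ = 0.61 × (0.2412 − 0.1501) / (0.431 × 1.1) = 0.61 × 0.1920 = 0.1172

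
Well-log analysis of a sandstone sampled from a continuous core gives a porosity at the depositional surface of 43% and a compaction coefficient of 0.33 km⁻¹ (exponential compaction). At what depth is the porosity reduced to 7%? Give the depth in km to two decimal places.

5.50 km

Invert Athy's law: z = ln(n₀/n) / k
z = ln(0.43/0.07) / 0.33 = ln(6.143) / 0.33 = 1.8153 / 0.33 = 5.501 km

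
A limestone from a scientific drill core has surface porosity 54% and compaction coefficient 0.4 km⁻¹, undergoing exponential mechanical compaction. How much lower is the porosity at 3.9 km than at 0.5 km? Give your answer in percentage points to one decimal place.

phi(0.5) = 0.54·e^(−0.4×0.5) = 0.4421
phi(3.9) = 0.54·e^(−0.4×3.9) = 0.1135
Δphi = 0.4421 − 0.1135 = 0.3286

32.9 percentage points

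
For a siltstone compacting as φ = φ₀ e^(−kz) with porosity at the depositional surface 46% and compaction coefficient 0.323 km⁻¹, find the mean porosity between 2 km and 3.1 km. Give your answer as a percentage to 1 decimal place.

⟨φ⟩ = (1/(z₂−z₁)) ∫ φ₀ e^(−kz) dz = φ₀·(e^(−k·z₁) − e^(−k·z₂)) / (k·(z₂−z₁))
e^(−0.323×2) = 0.5241; e^(−0.323×3.1) = 0.3674
⟨φ⟩ = 0.46 × (0.5241 − 0.3674) / (0.323 × 1.1) = 0.46 × 0.4411 = 0.2029

20.3%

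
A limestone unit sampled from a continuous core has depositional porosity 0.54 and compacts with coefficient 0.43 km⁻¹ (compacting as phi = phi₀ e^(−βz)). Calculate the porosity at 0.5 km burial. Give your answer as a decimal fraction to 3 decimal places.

phi = phi₀·exp(−β·z) = 0.54 × exp(−0.43 × 0.5) = 0.54 × exp(−0.215)
  = 0.54 × 0.8065 = 0.4355

0.436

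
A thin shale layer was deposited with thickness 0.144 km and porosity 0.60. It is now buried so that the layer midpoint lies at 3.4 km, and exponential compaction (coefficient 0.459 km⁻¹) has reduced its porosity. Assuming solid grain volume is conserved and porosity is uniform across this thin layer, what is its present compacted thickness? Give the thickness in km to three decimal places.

0.066 km

Porosity at 3.4 km: phi = 0.6·exp(−0.459×3.4) = 0.1260
Solid-volume conservation: h(1−phi) = h₀(1−phi₀) ⇒ h = h₀·(1−phi₀)/(1−phi)
h = 0.144 × (1 − 0.6)/(1 − 0.1260) = 0.144 × 0.4577 = 0.0659 km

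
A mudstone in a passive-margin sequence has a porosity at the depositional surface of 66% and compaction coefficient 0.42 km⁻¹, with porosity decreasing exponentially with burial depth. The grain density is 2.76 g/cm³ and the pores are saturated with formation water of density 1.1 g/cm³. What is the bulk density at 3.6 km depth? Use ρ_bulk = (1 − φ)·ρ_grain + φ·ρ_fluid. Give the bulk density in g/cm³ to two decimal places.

2.52 g/cm³

Porosity at depth: n = 0.66·exp(−0.42×3.6) = 0.66×0.2205 = 0.1455
Bulk density: ρ_b = (1−n)ρ_g + n·ρ_f = 0.8545×2.76 + 0.1455×1.1
       = 2.358 + 0.160 = 2.518 g/cm³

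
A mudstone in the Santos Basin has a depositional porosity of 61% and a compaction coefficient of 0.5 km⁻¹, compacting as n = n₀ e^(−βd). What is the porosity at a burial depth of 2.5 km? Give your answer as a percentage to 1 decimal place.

n = n₀·exp(−β·d) = 0.61 × exp(−0.5 × 2.5) = 0.61 × exp(−1.25)
  = 0.61 × 0.2865 = 0.1748

17.5%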